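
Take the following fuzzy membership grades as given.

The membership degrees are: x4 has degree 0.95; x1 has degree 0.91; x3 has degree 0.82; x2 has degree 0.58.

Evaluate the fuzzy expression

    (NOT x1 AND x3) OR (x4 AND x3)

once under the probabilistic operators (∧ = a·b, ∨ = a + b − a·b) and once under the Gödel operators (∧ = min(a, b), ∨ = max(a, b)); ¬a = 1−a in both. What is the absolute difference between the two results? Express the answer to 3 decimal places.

0.025

Under probabilistic:
  NOT x1 = 1 − 0.9100 = 0.0900
  NOT x1 AND x3 = a·b on (0.0900, 0.8200) = 0.0738
  x4 AND x3 = a·b on (0.9500, 0.8200) = 0.7790
  (NOT x1 AND x3) OR (x4 AND x3) = a + b − a·b on (0.0738, 0.7790) = 0.7953
  → value = 0.7953
Under Gödel:
  NOT x1 = 1 − 0.91 = 0.09
  NOT x1 AND x3 = min(a, b) on (0.09, 0.82) = 0.09
  x4 AND x3 = min(a, b) on (0.95, 0.82) = 0.82
  (NOT x1 AND x3) OR (x4 AND x3) = max(a, b) on (0.09, 0.82) = 0.82
  → value = 0.8200
|0.7953 − 0.8200| = 0.025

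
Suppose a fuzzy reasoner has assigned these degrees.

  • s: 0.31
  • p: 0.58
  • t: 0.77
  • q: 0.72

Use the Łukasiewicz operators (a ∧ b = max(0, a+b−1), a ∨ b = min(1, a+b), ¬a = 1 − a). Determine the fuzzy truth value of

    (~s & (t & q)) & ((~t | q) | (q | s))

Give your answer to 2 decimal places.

0.18

~s = 1 − 0.31 = 0.69
t & q = max(0, a+b−1) on (0.77, 0.72) = 0.49
~s & (t & q) = max(0, a+b−1) on (0.69, 0.49) = 0.18
~t = 1 − 0.77 = 0.23
~t | q = min(1, a+b) on (0.23, 0.72) = 0.95
q | s = min(1, a+b) on (0.72, 0.31) = 1.00
(~t | q) | (q | s) = min(1, a+b) on (0.95, 1.00) = 1.00
(~s & (t & q)) & ((~t | q) | (q | s)) = max(0, a+b−1) on (0.18, 1.00) = 0.18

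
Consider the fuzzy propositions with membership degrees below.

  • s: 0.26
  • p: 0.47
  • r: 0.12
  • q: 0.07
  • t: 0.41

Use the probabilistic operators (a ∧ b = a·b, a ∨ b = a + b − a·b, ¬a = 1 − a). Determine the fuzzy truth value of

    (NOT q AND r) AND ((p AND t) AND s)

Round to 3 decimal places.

NOT q = 1 − 0.0700 = 0.9300
NOT q AND r = a·b on (0.9300, 0.1200) = 0.1116
p AND t = a·b on (0.4700, 0.4100) = 0.1927
(p AND t) AND s = a·b on (0.1927, 0.2600) = 0.0501
(NOT q AND r) AND ((p AND t) AND s) = a·b on (0.1116, 0.0501) = 0.0056

0.006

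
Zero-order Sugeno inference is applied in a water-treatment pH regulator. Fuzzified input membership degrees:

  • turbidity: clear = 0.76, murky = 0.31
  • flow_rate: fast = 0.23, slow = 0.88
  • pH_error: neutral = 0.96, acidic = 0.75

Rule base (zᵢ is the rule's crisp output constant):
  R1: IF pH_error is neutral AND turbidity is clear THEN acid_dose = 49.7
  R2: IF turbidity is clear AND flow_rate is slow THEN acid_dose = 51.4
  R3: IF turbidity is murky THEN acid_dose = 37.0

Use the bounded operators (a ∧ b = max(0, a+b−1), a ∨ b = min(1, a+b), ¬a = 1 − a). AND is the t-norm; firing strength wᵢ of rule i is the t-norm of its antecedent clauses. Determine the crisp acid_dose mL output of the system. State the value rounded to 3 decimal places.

R1 (z=49.7): neutral=0.96, clear=0.76; AND[max(0, a+b−1)] → w = 0.72
R2 (z=51.4): clear=0.76, slow=0.88; AND[max(0, a+b−1)] → w = 0.64
R3 (z=37.0): murky=0.31 → w = 0.31
Weighted average = (0.72·49.7 + 0.64·51.4 + 0.31·37.0) / (0.72 + 0.64 + 0.31)
  = 80.1500 / 1.6700 = 47.994

47.994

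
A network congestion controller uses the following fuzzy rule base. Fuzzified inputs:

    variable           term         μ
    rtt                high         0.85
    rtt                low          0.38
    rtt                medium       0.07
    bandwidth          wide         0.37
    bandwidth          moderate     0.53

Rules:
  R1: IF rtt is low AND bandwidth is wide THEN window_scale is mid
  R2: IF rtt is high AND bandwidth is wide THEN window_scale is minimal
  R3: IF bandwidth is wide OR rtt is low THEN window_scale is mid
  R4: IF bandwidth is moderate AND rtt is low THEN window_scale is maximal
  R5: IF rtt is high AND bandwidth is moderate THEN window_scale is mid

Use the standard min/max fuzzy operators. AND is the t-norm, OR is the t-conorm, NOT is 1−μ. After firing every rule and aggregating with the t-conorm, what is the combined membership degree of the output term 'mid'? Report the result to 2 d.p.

R1: low=0.38, wide=0.37; AND[min(a, b)] → w = 0.37
R2: high=0.85, wide=0.37; AND[min(a, b)] → w = 0.37
R3: wide=0.37, low=0.38; OR[max(a, b)] → w = 0.38
R4: moderate=0.53, low=0.38; AND[min(a, b)] → w = 0.38
R5: high=0.85, moderate=0.53; AND[min(a, b)] → w = 0.53
Rules with consequent 'mid': {R1, R3, R5} → strengths 0.37, 0.38, 0.53
Aggregate via t-conorm [max(a, b)]: 0.53

0.53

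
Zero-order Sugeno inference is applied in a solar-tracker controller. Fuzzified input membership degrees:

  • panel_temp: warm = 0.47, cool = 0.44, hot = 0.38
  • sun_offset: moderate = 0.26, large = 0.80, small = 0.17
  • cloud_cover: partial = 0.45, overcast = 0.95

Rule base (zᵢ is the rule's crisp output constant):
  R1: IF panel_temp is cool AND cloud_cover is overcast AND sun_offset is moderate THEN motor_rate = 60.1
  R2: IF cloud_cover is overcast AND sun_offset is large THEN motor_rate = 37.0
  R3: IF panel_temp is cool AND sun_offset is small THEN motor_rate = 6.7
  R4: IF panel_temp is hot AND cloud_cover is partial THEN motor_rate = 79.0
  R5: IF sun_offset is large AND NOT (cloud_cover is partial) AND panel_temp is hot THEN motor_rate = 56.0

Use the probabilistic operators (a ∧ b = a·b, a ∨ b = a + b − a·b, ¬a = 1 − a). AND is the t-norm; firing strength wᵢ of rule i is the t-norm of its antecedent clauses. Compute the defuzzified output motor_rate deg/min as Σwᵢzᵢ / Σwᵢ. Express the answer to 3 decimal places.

45.273

R1 (z=60.1): cool=0.44, overcast=0.95, moderate=0.26; AND[a·b] → w = 0.1087
R2 (z=37.0): overcast=0.95, large=0.80; AND[a·b] → w = 0.7600
R3 (z=6.7): cool=0.44, small=0.17; AND[a·b] → w = 0.0748
R4 (z=79.0): hot=0.38, partial=0.45; AND[a·b] → w = 0.1710
R5 (z=56.0): large=0.80, ¬partial=1−0.45=0.55, hot=0.38; AND[a·b] → w = 0.1672
Weighted average = (0.1087·60.1 + 0.7600·37.0 + 0.0748·6.7 + 0.1710·79.0 + 0.1672·56.0) / (0.1087 + 0.7600 + 0.0748 + 0.1710 + 0.1672)
  = 58.0250 / 1.2817 = 45.273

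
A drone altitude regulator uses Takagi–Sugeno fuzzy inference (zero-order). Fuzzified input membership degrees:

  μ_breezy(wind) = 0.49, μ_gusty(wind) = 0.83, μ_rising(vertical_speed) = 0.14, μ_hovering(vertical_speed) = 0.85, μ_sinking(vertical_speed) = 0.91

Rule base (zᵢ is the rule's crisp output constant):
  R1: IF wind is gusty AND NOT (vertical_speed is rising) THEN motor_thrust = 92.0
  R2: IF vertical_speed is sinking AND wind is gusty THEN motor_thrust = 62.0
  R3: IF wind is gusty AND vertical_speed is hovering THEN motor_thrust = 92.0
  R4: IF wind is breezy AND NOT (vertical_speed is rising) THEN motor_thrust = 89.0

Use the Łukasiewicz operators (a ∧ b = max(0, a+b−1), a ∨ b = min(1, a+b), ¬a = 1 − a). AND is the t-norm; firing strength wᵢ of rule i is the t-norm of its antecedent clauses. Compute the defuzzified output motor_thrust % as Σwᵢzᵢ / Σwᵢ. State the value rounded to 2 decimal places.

82.55

R1 (z=92.0): gusty=0.83, ¬rising=1−0.14=0.86; AND[max(0, a+b−1)] → w = 0.69
R2 (z=62.0): sinking=0.91, gusty=0.83; AND[max(0, a+b−1)] → w = 0.74
R3 (z=92.0): gusty=0.83, hovering=0.85; AND[max(0, a+b−1)] → w = 0.68
R4 (z=89.0): breezy=0.49, ¬rising=1−0.14=0.86; AND[max(0, a+b−1)] → w = 0.35
Weighted average = (0.69·92.0 + 0.74·62.0 + 0.68·92.0 + 0.35·89.0) / (0.69 + 0.74 + 0.68 + 0.35)
  = 203.0700 / 2.4600 = 82.55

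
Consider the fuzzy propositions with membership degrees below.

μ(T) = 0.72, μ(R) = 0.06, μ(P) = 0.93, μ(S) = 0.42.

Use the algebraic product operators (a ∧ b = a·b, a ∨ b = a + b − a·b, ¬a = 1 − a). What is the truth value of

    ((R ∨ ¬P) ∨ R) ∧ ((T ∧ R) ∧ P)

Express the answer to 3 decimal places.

0.007

¬P = 1 − 0.9300 = 0.0700
R ∨ ¬P = a + b − a·b on (0.0600, 0.0700) = 0.1258
(R ∨ ¬P) ∨ R = a + b − a·b on (0.1258, 0.0600) = 0.1783
T ∧ R = a·b on (0.7200, 0.0600) = 0.0432
(T ∧ R) ∧ P = a·b on (0.0432, 0.9300) = 0.0402
((R ∨ ¬P) ∨ R) ∧ ((T ∧ R) ∧ P) = a·b on (0.1783, 0.0402) = 0.0072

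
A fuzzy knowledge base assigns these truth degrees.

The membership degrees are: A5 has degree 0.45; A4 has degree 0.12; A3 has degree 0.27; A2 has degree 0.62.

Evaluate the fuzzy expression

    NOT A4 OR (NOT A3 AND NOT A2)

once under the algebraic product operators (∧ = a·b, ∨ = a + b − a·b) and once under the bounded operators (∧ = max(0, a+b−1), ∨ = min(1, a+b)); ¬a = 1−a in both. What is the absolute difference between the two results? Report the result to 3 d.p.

0.077

Under algebraic product:
  NOT A4 = 1 − 0.1200 = 0.8800
  NOT A3 = 1 − 0.2700 = 0.7300
  NOT A2 = 1 − 0.6200 = 0.3800
  NOT A3 AND NOT A2 = a·b on (0.7300, 0.3800) = 0.2774
  NOT A4 OR (NOT A3 AND NOT A2) = a + b − a·b on (0.8800, 0.2774) = 0.9133
  → value = 0.9133
Under bounded:
  NOT A4 = 1 − 0.12 = 0.88
  NOT A3 = 1 − 0.27 = 0.73
  NOT A2 = 1 − 0.62 = 0.38
  NOT A3 AND NOT A2 = max(0, a+b−1) on (0.73, 0.38) = 0.11
  NOT A4 OR (NOT A3 AND NOT A2) = min(1, a+b) on (0.88, 0.11) = 0.99
  → value = 0.9900
|0.9133 − 0.9900| = 0.077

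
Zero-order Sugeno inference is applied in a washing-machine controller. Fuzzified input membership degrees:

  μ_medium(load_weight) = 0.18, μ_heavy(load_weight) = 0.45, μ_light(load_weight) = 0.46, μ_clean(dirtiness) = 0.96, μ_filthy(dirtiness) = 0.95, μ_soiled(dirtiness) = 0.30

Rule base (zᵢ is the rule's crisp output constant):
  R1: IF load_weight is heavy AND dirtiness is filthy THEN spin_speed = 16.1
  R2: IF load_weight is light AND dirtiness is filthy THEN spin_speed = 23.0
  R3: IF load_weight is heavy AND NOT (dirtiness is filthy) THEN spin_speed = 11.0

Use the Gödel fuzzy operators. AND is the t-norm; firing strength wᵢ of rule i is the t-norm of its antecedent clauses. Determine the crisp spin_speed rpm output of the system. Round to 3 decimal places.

R1 (z=16.1): heavy=0.45, filthy=0.95; AND[min(a, b)] → w = 0.45
R2 (z=23.0): light=0.46, filthy=0.95; AND[min(a, b)] → w = 0.46
R3 (z=11.0): heavy=0.45, ¬filthy=1−0.95=0.05; AND[min(a, b)] → w = 0.05
Weighted average = (0.45·16.1 + 0.46·23.0 + 0.05·11.0) / (0.45 + 0.46 + 0.05)
  = 18.3750 / 0.9600 = 19.141

19.141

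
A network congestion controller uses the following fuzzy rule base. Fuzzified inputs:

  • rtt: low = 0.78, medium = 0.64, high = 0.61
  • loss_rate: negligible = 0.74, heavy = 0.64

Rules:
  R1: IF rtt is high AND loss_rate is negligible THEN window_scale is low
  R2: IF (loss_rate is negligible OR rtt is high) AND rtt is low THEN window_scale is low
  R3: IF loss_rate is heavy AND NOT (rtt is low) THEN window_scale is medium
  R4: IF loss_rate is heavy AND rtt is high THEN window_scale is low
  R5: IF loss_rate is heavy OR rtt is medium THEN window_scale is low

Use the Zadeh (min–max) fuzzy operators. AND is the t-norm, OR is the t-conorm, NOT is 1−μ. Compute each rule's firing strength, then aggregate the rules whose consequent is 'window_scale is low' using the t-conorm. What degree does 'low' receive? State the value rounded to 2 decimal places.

0.74

R1: high=0.61, negligible=0.74; AND[min(a, b)] → w = 0.61
R2: (negligible=0.74 OR high=0.61) = 0.74; AND[min(a, b)] with low=0.78 → w = 0.74
R3: heavy=0.64, ¬low=1−0.78=0.22; AND[min(a, b)] → w = 0.22
R4: heavy=0.64, high=0.61; AND[min(a, b)] → w = 0.61
R5: heavy=0.64, medium=0.64; OR[max(a, b)] → w = 0.64
Rules with consequent 'low': {R1, R2, R4, R5} → strengths 0.61, 0.74, 0.61, 0.64
Aggregate via t-conorm [max(a, b)]: 0.74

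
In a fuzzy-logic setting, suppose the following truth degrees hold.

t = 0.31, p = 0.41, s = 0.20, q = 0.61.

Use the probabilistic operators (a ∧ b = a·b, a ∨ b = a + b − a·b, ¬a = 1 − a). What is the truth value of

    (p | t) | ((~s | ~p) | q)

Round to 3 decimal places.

p | t = a + b − a·b on (0.4100, 0.3100) = 0.5929
~s = 1 − 0.2000 = 0.8000
~p = 1 − 0.4100 = 0.5900
~s | ~p = a + b − a·b on (0.8000, 0.5900) = 0.9180
(~s | ~p) | q = a + b − a·b on (0.9180, 0.6100) = 0.9680
(p | t) | ((~s | ~p) | q) = a + b − a·b on (0.5929, 0.9680) = 0.9870

0.987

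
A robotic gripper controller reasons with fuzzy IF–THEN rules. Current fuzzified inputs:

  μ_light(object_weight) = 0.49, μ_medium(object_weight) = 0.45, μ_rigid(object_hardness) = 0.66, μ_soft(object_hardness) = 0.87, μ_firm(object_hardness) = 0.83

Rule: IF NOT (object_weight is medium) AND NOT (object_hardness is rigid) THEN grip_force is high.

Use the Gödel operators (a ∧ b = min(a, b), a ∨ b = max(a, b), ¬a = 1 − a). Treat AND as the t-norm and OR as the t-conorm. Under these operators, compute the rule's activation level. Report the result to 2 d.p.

firing strength: ¬medium=1−0.45=0.55, ¬rigid=1−0.66=0.34; AND[min(a, b)] → w = 0.34

0.34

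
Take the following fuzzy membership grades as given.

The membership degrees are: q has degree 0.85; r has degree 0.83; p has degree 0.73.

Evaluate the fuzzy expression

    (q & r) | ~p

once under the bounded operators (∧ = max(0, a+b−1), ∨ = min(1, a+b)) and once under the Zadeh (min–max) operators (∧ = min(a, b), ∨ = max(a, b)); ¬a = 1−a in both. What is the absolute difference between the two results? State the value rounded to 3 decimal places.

0.120

Under bounded:
  q & r = max(0, a+b−1) on (0.85, 0.83) = 0.68
  ~p = 1 − 0.73 = 0.27
  (q & r) | ~p = min(1, a+b) on (0.68, 0.27) = 0.95
  → value = 0.9500
Under Zadeh (min–max):
  q & r = min(a, b) on (0.85, 0.83) = 0.83
  ~p = 1 − 0.73 = 0.27
  (q & r) | ~p = max(a, b) on (0.83, 0.27) = 0.83
  → value = 0.8300
|0.9500 − 0.8300| = 0.120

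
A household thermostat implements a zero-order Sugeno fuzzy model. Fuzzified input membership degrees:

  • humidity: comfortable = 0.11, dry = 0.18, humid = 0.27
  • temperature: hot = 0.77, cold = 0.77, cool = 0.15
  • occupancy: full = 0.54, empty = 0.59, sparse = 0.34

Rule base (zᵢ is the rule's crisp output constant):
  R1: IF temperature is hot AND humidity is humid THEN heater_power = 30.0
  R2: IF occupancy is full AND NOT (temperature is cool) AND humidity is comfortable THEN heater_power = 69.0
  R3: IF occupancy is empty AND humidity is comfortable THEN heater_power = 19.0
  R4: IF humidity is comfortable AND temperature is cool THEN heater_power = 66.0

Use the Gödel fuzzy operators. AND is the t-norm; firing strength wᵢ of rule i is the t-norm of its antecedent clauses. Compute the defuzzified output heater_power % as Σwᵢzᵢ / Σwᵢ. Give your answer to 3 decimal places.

R1 (z=30.0): hot=0.77, humid=0.27; AND[min(a, b)] → w = 0.27
R2 (z=69.0): full=0.54, ¬cool=1−0.15=0.85, comfortable=0.11; AND[min(a, b)] → w = 0.11
R3 (z=19.0): empty=0.59, comfortable=0.11; AND[min(a, b)] → w = 0.11
R4 (z=66.0): comfortable=0.11, cool=0.15; AND[min(a, b)] → w = 0.11
Weighted average = (0.27·30.0 + 0.11·69.0 + 0.11·19.0 + 0.11·66.0) / (0.27 + 0.11 + 0.11 + 0.11)
  = 25.0400 / 0.6000 = 41.733

41.733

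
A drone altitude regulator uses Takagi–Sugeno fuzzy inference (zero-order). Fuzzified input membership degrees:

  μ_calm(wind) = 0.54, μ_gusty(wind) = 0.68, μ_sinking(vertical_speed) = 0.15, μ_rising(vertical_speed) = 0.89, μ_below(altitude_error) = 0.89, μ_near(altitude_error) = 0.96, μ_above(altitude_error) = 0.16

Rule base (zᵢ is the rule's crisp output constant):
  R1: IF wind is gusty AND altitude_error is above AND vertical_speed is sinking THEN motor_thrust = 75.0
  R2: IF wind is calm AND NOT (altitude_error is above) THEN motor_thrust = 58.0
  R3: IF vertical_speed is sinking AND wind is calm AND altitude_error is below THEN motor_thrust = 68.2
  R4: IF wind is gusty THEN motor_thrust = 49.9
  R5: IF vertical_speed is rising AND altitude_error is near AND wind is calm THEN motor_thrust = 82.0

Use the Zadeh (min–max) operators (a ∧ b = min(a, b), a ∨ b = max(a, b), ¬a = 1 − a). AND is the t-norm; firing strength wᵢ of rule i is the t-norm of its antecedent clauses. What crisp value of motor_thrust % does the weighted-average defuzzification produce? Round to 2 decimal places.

63.60

R1 (z=75.0): gusty=0.68, above=0.16, sinking=0.15; AND[min(a, b)] → w = 0.15
R2 (z=58.0): calm=0.54, ¬above=1−0.16=0.84; AND[min(a, b)] → w = 0.54
R3 (z=68.2): sinking=0.15, calm=0.54, below=0.89; AND[min(a, b)] → w = 0.15
R4 (z=49.9): gusty=0.68 → w = 0.68
R5 (z=82.0): rising=0.89, near=0.96, calm=0.54; AND[min(a, b)] → w = 0.54
Weighted average = (0.15·75.0 + 0.54·58.0 + 0.15·68.2 + 0.68·49.9 + 0.54·82.0) / (0.15 + 0.54 + 0.15 + 0.68 + 0.54)
  = 131.0120 / 2.0600 = 63.60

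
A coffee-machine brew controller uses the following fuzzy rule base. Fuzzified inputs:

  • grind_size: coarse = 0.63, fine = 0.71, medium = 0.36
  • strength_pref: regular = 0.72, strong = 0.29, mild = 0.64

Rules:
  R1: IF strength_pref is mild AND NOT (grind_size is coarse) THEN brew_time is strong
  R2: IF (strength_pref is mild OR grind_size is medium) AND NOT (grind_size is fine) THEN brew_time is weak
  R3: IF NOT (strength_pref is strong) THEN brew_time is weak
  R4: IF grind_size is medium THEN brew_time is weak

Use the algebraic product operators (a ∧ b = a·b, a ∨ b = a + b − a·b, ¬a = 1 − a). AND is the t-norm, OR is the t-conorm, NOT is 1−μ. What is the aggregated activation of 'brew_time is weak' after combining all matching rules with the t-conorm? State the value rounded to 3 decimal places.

R1: mild=0.64, ¬coarse=1−0.63=0.37; AND[a·b] → w = 0.2368
R2: (mild=0.64 OR medium=0.36) = 0.7696; AND[a·b] with ¬fine=1−0.71=0.29 → w = 0.2232
R3: ¬strong=1−0.29=0.71 → w = 0.7100
R4: medium=0.36 → w = 0.3600
Rules with consequent 'weak': {R2, R3, R4} → strengths 0.2232, 0.7100, 0.3600
Aggregate via t-conorm [a + b − a·b]: 0.8558

0.856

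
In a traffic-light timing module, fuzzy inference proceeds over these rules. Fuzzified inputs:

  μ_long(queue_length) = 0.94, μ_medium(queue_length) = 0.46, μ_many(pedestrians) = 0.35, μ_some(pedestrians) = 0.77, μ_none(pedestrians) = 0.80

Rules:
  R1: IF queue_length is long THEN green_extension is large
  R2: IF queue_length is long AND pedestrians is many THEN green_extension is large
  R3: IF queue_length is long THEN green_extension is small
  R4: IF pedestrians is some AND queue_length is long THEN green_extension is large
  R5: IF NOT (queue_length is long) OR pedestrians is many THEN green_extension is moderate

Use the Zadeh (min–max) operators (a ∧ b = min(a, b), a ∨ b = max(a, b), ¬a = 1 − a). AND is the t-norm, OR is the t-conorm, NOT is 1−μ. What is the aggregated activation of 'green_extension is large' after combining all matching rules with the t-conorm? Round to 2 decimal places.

R1: long=0.94 → w = 0.94
R2: long=0.94, many=0.35; AND[min(a, b)] → w = 0.35
R3: long=0.94 → w = 0.94
R4: some=0.77, long=0.94; AND[min(a, b)] → w = 0.77
R5: ¬long=1−0.94=0.06, many=0.35; OR[max(a, b)] → w = 0.35
Rules with consequent 'large': {R1, R2, R4} → strengths 0.94, 0.35, 0.77
Aggregate via t-conorm [max(a, b)]: 0.94

0.94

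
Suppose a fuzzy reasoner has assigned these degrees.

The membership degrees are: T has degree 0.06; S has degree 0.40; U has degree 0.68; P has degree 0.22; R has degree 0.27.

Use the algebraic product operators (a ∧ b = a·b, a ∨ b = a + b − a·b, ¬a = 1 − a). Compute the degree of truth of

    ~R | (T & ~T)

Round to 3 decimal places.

~R = 1 − 0.2700 = 0.7300
~T = 1 − 0.0600 = 0.9400
T & ~T = a·b on (0.0600, 0.9400) = 0.0564
~R | (T & ~T) = a + b − a·b on (0.7300, 0.0564) = 0.7452

0.745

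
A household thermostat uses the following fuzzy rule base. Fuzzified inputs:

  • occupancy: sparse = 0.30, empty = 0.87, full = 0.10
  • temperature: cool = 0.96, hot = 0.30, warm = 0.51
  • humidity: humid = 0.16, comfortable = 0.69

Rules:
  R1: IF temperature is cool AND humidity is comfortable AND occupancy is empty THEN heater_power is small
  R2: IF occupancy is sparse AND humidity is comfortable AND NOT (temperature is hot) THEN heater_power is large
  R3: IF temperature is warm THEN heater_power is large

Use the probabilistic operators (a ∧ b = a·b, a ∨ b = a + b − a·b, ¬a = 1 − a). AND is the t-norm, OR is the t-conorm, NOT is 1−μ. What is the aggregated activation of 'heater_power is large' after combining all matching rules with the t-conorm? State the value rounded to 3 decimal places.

R1: cool=0.96, comfortable=0.69, empty=0.87; AND[a·b] → w = 0.5763
R2: sparse=0.30, comfortable=0.69, ¬hot=1−0.30=0.70; AND[a·b] → w = 0.1449
R3: warm=0.51 → w = 0.5100
Rules with consequent 'large': {R2, R3} → strengths 0.1449, 0.5100
Aggregate via t-conorm [a + b − a·b]: 0.5810

0.581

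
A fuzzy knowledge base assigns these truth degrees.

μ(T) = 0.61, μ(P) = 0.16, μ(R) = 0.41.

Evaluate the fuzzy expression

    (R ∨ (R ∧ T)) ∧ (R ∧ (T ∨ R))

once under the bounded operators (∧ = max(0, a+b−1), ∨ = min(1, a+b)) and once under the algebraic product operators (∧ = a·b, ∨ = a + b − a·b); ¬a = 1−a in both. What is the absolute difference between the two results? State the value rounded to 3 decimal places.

0.176

Under bounded:
  R ∧ T = max(0, a+b−1) on (0.41, 0.61) = 0.02
  R ∨ (R ∧ T) = min(1, a+b) on (0.41, 0.02) = 0.43
  T ∨ R = min(1, a+b) on (0.61, 0.41) = 1.00
  R ∧ (T ∨ R) = max(0, a+b−1) on (0.41, 1.00) = 0.41
  (R ∨ (R ∧ T)) ∧ (R ∧ (T ∨ R)) = max(0, a+b−1) on (0.43, 0.41) = 0.00
  → value = 0.0000
Under algebraic product:
  R ∧ T = a·b on (0.4100, 0.6100) = 0.2501
  R ∨ (R ∧ T) = a + b − a·b on (0.4100, 0.2501) = 0.5576
  T ∨ R = a + b − a·b on (0.6100, 0.4100) = 0.7699
  R ∧ (T ∨ R) = a·b on (0.4100, 0.7699) = 0.3157
  (R ∨ (R ∧ T)) ∧ (R ∧ (T ∨ R)) = a·b on (0.5576, 0.3157) = 0.1760
  → value = 0.1760
|0.0000 − 0.1760| = 0.176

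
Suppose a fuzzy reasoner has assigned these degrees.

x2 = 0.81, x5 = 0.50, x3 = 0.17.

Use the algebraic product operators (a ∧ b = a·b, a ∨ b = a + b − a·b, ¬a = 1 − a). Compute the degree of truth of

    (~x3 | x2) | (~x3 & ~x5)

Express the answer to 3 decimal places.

~x3 = 1 − 0.1700 = 0.8300
~x3 | x2 = a + b − a·b on (0.8300, 0.8100) = 0.9677
~x3 = 1 − 0.1700 = 0.8300
~x5 = 1 − 0.5000 = 0.5000
~x3 & ~x5 = a·b on (0.8300, 0.5000) = 0.4150
(~x3 | x2) | (~x3 & ~x5) = a + b − a·b on (0.9677, 0.4150) = 0.9811

0.981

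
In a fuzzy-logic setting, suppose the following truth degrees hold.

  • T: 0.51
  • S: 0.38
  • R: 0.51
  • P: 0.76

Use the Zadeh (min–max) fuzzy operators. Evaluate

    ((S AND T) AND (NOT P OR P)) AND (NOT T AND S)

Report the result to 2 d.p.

0.38

S AND T = min(a, b) on (0.38, 0.51) = 0.38
NOT P = 1 − 0.76 = 0.24
NOT P OR P = max(a, b) on (0.24, 0.76) = 0.76
(S AND T) AND (NOT P OR P) = min(a, b) on (0.38, 0.76) = 0.38
NOT T = 1 − 0.51 = 0.49
NOT T AND S = min(a, b) on (0.49, 0.38) = 0.38
((S AND T) AND (NOT P OR P)) AND (NOT T AND S) = min(a, b) on (0.38, 0.38) = 0.38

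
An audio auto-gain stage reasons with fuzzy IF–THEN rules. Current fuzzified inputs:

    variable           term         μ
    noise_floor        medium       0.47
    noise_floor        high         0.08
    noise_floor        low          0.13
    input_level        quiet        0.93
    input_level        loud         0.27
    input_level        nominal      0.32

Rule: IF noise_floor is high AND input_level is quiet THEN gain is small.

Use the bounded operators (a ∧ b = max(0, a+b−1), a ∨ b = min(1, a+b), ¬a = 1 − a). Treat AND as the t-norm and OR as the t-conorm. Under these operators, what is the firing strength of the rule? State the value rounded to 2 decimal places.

0.01

firing strength: high=0.08, quiet=0.93; AND[max(0, a+b−1)] → w = 0.01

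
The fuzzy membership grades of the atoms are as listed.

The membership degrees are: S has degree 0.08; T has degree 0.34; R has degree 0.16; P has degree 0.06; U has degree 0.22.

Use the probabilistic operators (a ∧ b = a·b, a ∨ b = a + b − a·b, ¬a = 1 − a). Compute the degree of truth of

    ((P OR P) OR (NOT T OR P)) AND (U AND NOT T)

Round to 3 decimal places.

P OR P = a + b − a·b on (0.0600, 0.0600) = 0.1164
NOT T = 1 − 0.3400 = 0.6600
NOT T OR P = a + b − a·b on (0.6600, 0.0600) = 0.6804
(P OR P) OR (NOT T OR P) = a + b − a·b on (0.1164, 0.6804) = 0.7176
NOT T = 1 − 0.3400 = 0.6600
U AND NOT T = a·b on (0.2200, 0.6600) = 0.1452
((P OR P) OR (NOT T OR P)) AND (U AND NOT T) = a·b on (0.7176, 0.1452) = 0.1042

0.104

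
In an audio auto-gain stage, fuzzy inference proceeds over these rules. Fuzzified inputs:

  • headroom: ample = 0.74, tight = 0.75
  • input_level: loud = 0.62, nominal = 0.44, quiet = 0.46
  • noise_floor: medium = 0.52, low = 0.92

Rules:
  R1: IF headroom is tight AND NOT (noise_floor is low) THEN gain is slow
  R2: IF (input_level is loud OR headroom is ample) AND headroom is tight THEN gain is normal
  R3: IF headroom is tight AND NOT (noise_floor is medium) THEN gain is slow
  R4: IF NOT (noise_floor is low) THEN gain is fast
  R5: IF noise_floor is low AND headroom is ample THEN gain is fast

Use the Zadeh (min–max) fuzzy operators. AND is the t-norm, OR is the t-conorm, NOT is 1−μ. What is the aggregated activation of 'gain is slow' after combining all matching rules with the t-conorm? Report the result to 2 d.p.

0.48

R1: tight=0.75, ¬low=1−0.92=0.08; AND[min(a, b)] → w = 0.08
R2: (loud=0.62 OR ample=0.74) = 0.74; AND[min(a, b)] with tight=0.75 → w = 0.74
R3: tight=0.75, ¬medium=1−0.52=0.48; AND[min(a, b)] → w = 0.48
R4: ¬low=1−0.92=0.08 → w = 0.08
R5: low=0.92, ample=0.74; AND[min(a, b)] → w = 0.74
Rules with consequent 'slow': {R1, R3} → strengths 0.08, 0.48
Aggregate via t-conorm [max(a, b)]: 0.48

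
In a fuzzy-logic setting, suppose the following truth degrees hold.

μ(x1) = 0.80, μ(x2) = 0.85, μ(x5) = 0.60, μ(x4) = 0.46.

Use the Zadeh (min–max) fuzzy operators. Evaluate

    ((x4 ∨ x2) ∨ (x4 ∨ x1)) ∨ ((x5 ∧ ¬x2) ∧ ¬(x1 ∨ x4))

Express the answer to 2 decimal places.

x4 ∨ x2 = max(a, b) on (0.46, 0.85) = 0.85
x4 ∨ x1 = max(a, b) on (0.46, 0.80) = 0.80
(x4 ∨ x2) ∨ (x4 ∨ x1) = max(a, b) on (0.85, 0.80) = 0.85
¬x2 = 1 − 0.85 = 0.15
x5 ∧ ¬x2 = min(a, b) on (0.60, 0.15) = 0.15
x1 ∨ x4 = max(a, b) on (0.80, 0.46) = 0.80
¬(x1 ∨ x4) = 1 − 0.80 = 0.20
(x5 ∧ ¬x2) ∧ ¬(x1 ∨ x4) = min(a, b) on (0.15, 0.20) = 0.15
((x4 ∨ x2) ∨ (x4 ∨ x1)) ∨ ((x5 ∧ ¬x2) ∧ ¬(x1 ∨ x4)) = max(a, b) on (0.85, 0.15) = 0.85

0.85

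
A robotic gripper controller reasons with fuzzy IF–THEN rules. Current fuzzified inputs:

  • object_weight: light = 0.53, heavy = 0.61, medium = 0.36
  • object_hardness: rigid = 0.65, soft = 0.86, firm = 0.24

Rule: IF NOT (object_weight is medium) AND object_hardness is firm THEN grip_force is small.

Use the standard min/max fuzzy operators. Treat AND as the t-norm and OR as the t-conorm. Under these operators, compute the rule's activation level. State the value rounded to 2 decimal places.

firing strength: ¬medium=1−0.36=0.64, firm=0.24; AND[min(a, b)] → w = 0.24

0.24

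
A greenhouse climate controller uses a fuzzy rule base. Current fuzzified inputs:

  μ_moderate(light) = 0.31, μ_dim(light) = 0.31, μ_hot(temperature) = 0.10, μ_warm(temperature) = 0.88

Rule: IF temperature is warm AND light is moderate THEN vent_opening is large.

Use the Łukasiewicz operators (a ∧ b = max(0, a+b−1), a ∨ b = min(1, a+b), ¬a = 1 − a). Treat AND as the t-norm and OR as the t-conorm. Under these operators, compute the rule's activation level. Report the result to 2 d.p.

firing strength: warm=0.88, moderate=0.31; AND[max(0, a+b−1)] → w = 0.19

0.19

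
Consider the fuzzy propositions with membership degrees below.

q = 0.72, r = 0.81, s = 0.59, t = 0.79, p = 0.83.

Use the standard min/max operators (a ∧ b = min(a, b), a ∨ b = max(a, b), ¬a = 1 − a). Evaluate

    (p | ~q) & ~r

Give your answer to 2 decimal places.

~q = 1 − 0.72 = 0.28
p | ~q = max(a, b) on (0.83, 0.28) = 0.83
~r = 1 − 0.81 = 0.19
(p | ~q) & ~r = min(a, b) on (0.83, 0.19) = 0.19

0.19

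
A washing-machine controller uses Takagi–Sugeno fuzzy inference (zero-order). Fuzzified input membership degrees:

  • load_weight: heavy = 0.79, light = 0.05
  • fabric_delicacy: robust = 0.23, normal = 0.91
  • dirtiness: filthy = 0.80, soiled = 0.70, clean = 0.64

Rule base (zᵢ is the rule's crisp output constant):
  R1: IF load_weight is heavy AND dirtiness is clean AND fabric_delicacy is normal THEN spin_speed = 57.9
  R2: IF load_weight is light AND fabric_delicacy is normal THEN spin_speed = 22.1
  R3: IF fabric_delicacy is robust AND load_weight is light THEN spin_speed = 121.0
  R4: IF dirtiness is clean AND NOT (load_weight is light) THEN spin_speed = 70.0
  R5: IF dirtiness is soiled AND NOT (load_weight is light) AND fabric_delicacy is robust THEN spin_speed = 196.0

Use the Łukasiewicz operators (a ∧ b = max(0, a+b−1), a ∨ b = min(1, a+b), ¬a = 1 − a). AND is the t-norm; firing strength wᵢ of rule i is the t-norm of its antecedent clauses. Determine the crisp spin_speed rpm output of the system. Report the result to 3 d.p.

R1 (z=57.9): heavy=0.79, clean=0.64, normal=0.91; AND[max(0, a+b−1)] → w = 0.34
R2 (z=22.1): light=0.05, normal=0.91; AND[max(0, a+b−1)] → w = 0.00
R3 (z=121.0): robust=0.23, light=0.05; AND[max(0, a+b−1)] → w = 0.00
R4 (z=70.0): clean=0.64, ¬light=1−0.05=0.95; AND[max(0, a+b−1)] → w = 0.59
R5 (z=196.0): soiled=0.70, ¬light=1−0.05=0.95, robust=0.23; AND[max(0, a+b−1)] → w = 0.00
Weighted average = (0.34·57.9 + 0.00·22.1 + 0.00·121.0 + 0.59·70.0 + 0.00·196.0) / (0.34 + 0.00 + 0.00 + 0.59 + 0.00)
  = 60.9860 / 0.9300 = 65.576

65.576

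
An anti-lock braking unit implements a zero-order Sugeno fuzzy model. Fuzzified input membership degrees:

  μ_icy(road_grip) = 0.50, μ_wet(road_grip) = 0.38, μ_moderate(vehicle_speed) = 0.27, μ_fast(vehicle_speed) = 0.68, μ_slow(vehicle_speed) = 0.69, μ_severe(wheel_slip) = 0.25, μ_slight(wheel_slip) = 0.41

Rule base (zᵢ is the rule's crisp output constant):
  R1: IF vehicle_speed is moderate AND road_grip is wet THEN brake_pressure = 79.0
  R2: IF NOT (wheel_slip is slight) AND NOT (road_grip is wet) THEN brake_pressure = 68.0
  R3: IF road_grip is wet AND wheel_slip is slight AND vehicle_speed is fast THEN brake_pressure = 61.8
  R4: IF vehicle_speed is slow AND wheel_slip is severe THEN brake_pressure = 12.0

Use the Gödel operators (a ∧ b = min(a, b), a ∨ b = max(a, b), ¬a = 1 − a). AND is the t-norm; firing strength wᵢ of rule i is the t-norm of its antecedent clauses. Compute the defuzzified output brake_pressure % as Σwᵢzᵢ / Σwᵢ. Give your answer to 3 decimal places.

59.016

R1 (z=79.0): moderate=0.27, wet=0.38; AND[min(a, b)] → w = 0.27
R2 (z=68.0): ¬slight=1−0.41=0.59, ¬wet=1−0.38=0.62; AND[min(a, b)] → w = 0.59
R3 (z=61.8): wet=0.38, slight=0.41, fast=0.68; AND[min(a, b)] → w = 0.38
R4 (z=12.0): slow=0.69, severe=0.25; AND[min(a, b)] → w = 0.25
Weighted average = (0.27·79.0 + 0.59·68.0 + 0.38·61.8 + 0.25·12.0) / (0.27 + 0.59 + 0.38 + 0.25)
  = 87.9340 / 1.4900 = 59.016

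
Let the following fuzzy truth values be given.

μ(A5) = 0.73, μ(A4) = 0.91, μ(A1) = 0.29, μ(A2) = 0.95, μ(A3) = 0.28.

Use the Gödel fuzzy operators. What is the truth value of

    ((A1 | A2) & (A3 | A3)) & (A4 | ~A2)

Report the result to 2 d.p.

A1 | A2 = max(a, b) on (0.29, 0.95) = 0.95
A3 | A3 = max(a, b) on (0.28, 0.28) = 0.28
(A1 | A2) & (A3 | A3) = min(a, b) on (0.95, 0.28) = 0.28
~A2 = 1 − 0.95 = 0.05
A4 | ~A2 = max(a, b) on (0.91, 0.05) = 0.91
((A1 | A2) & (A3 | A3)) & (A4 | ~A2) = min(a, b) on (0.28, 0.91) = 0.28

0.28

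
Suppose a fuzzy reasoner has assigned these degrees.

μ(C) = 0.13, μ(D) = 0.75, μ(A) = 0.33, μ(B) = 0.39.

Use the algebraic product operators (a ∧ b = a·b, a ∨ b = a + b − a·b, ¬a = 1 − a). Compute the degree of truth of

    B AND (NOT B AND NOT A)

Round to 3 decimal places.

0.159

NOT B = 1 − 0.3900 = 0.6100
NOT A = 1 − 0.3300 = 0.6700
NOT B AND NOT A = a·b on (0.6100, 0.6700) = 0.4087
B AND (NOT B AND NOT A) = a·b on (0.3900, 0.4087) = 0.1594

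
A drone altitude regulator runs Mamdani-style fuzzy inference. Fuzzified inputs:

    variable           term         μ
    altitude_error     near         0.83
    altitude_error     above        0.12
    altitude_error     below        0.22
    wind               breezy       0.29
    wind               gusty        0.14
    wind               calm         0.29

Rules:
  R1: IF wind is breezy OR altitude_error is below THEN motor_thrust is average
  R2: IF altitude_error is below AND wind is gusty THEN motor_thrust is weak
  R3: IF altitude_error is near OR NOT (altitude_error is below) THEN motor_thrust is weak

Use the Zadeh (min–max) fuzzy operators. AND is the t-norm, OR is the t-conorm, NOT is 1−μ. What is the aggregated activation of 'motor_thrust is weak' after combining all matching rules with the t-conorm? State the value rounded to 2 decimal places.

0.83

R1: breezy=0.29, below=0.22; OR[max(a, b)] → w = 0.29
R2: below=0.22, gusty=0.14; AND[min(a, b)] → w = 0.14
R3: near=0.83, ¬below=1−0.22=0.78; OR[max(a, b)] → w = 0.83
Rules with consequent 'weak': {R2, R3} → strengths 0.14, 0.83
Aggregate via t-conorm [max(a, b)]: 0.83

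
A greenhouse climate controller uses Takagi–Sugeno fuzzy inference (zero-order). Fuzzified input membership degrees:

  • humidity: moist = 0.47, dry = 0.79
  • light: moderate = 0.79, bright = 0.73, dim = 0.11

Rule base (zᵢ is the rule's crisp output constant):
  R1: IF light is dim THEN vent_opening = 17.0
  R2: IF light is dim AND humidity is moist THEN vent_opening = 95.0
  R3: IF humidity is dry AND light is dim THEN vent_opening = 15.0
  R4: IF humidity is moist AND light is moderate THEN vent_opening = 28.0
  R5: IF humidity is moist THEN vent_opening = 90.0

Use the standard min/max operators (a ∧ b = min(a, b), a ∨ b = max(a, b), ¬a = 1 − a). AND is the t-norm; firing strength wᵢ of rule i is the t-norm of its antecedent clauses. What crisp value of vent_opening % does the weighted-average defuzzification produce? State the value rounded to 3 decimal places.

R1 (z=17.0): dim=0.11 → w = 0.11
R2 (z=95.0): dim=0.11, moist=0.47; AND[min(a, b)] → w = 0.11
R3 (z=15.0): dry=0.79, dim=0.11; AND[min(a, b)] → w = 0.11
R4 (z=28.0): moist=0.47, moderate=0.79; AND[min(a, b)] → w = 0.47
R5 (z=90.0): moist=0.47 → w = 0.47
Weighted average = (0.11·17.0 + 0.11·95.0 + 0.11·15.0 + 0.47·28.0 + 0.47·90.0) / (0.11 + 0.11 + 0.11 + 0.47 + 0.47)
  = 69.4300 / 1.2700 = 54.669

54.669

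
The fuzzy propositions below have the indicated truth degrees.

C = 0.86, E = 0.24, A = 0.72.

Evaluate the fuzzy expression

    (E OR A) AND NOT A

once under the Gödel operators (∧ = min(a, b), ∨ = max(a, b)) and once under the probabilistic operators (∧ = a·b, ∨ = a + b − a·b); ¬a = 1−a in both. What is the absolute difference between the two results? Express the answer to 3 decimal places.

Under Gödel:
  E OR A = max(a, b) on (0.24, 0.72) = 0.72
  NOT A = 1 − 0.72 = 0.28
  (E OR A) AND NOT A = min(a, b) on (0.72, 0.28) = 0.28
  → value = 0.2800
Under probabilistic:
  E OR A = a + b − a·b on (0.2400, 0.7200) = 0.7872
  NOT A = 1 − 0.7200 = 0.2800
  (E OR A) AND NOT A = a·b on (0.7872, 0.2800) = 0.2204
  → value = 0.2204
|0.2800 − 0.2204| = 0.060

0.060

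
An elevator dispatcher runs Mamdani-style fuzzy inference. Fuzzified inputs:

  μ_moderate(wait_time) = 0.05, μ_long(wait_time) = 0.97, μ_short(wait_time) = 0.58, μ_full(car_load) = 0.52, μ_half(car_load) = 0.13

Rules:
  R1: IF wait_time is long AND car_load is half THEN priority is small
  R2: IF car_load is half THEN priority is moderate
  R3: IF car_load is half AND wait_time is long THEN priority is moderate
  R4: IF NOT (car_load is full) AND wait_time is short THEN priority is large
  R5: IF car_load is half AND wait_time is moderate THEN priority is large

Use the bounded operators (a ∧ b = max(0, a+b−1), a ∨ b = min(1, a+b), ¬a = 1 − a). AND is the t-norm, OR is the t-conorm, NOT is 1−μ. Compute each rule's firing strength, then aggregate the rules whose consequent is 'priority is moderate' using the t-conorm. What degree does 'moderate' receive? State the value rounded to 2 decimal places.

R1: long=0.97, half=0.13; AND[max(0, a+b−1)] → w = 0.10
R2: half=0.13 → w = 0.13
R3: half=0.13, long=0.97; AND[max(0, a+b−1)] → w = 0.10
R4: ¬full=1−0.52=0.48, short=0.58; AND[max(0, a+b−1)] → w = 0.06
R5: half=0.13, moderate=0.05; AND[max(0, a+b−1)] → w = 0.00
Rules with consequent 'moderate': {R2, R3} → strengths 0.13, 0.10
Aggregate via t-conorm [min(1, a+b)]: 0.23

0.23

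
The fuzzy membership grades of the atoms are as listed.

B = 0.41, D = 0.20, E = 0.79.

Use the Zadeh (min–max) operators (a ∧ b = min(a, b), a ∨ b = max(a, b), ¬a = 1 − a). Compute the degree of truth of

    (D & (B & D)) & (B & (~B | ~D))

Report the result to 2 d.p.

0.20

B & D = min(a, b) on (0.41, 0.20) = 0.20
D & (B & D) = min(a, b) on (0.20, 0.20) = 0.20
~B = 1 − 0.41 = 0.59
~D = 1 − 0.20 = 0.80
~B | ~D = max(a, b) on (0.59, 0.80) = 0.80
B & (~B | ~D) = min(a, b) on (0.41, 0.80) = 0.41
(D & (B & D)) & (B & (~B | ~D)) = min(a, b) on (0.20, 0.41) = 0.20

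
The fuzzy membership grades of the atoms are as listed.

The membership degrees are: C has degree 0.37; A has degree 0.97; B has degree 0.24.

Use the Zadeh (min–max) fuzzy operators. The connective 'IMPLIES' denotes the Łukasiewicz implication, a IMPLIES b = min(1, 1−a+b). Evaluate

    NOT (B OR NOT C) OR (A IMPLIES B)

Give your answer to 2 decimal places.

0.37

NOT C = 1 − 0.37 = 0.63
B OR NOT C = max(a, b) on (0.24, 0.63) = 0.63
NOT (B OR NOT C) = 1 − 0.63 = 0.37
A IMPLIES B  [Łukasiewicz: min(1, 1−a+b)] with a=0.97, b=0.24 → 0.27
NOT (B OR NOT C) OR (A IMPLIES B) = max(a, b) on (0.37, 0.27) = 0.37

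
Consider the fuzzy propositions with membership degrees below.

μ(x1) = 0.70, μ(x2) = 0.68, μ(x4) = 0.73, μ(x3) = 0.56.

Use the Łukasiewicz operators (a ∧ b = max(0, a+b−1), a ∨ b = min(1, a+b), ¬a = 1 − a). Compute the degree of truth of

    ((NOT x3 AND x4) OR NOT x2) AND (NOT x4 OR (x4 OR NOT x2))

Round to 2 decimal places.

0.49

NOT x3 = 1 − 0.56 = 0.44
NOT x3 AND x4 = max(0, a+b−1) on (0.44, 0.73) = 0.17
NOT x2 = 1 − 0.68 = 0.32
(NOT x3 AND x4) OR NOT x2 = min(1, a+b) on (0.17, 0.32) = 0.49
NOT x4 = 1 − 0.73 = 0.27
NOT x2 = 1 − 0.68 = 0.32
x4 OR NOT x2 = min(1, a+b) on (0.73, 0.32) = 1.00
NOT x4 OR (x4 OR NOT x2) = min(1, a+b) on (0.27, 1.00) = 1.00
((NOT x3 AND x4) OR NOT x2) AND (NOT x4 OR (x4 OR NOT x2)) = max(0, a+b−1) on (0.49, 1.00) = 0.49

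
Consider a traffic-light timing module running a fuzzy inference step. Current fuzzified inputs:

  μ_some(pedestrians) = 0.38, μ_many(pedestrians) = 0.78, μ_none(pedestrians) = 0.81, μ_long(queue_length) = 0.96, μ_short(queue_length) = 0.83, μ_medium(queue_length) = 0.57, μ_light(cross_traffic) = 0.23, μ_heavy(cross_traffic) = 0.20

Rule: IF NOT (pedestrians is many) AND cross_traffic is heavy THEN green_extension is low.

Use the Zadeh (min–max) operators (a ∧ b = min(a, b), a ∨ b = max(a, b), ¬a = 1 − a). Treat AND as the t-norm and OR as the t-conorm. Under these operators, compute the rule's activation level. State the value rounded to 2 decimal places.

firing strength: ¬many=1−0.78=0.22, heavy=0.20; AND[min(a, b)] → w = 0.20

0.20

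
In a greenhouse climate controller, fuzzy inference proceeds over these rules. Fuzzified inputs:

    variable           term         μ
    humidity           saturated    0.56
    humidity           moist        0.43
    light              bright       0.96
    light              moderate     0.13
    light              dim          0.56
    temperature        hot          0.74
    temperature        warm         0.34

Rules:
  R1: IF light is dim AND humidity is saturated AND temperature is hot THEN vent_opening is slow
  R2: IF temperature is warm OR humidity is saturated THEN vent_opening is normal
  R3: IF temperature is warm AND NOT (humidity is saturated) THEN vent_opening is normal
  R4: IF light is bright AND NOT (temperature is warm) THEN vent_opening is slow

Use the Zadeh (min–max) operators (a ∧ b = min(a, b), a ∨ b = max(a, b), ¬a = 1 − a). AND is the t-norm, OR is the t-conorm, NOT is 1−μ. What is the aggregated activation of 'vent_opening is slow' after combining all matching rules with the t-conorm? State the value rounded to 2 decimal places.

R1: dim=0.56, saturated=0.56, hot=0.74; AND[min(a, b)] → w = 0.56
R2: warm=0.34, saturated=0.56; OR[max(a, b)] → w = 0.56
R3: warm=0.34, ¬saturated=1−0.56=0.44; AND[min(a, b)] → w = 0.34
R4: bright=0.96, ¬warm=1−0.34=0.66; AND[min(a, b)] → w = 0.66
Rules with consequent 'slow': {R1, R4} → strengths 0.56, 0.66
Aggregate via t-conorm [max(a, b)]: 0.66

0.66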